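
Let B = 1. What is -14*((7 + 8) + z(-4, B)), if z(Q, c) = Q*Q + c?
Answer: -448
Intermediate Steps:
z(Q, c) = c + Q² (z(Q, c) = Q² + c = c + Q²)
-14*((7 + 8) + z(-4, B)) = -14*((7 + 8) + (1 + (-4)²)) = -14*(15 + (1 + 16)) = -14*(15 + 17) = -14*32 = -448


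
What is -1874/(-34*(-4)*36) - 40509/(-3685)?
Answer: 95713187/9020880 ≈ 10.610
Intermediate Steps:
-1874/(-34*(-4)*36) - 40509/(-3685) = -1874/(136*36) - 40509*(-1/3685) = -1874/4896 + 40509/3685 = -1874*1/4896 + 40509/3685 = -937/2448 + 40509/3685 = 95713187/9020880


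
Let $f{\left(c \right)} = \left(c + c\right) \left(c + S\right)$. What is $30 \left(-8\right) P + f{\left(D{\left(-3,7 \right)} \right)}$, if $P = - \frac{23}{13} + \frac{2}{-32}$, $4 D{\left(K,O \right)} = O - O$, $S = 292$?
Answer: $\frac{5715}{13} \approx 439.62$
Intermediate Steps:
$D{\left(K,O \right)} = 0$ ($D{\left(K,O \right)} = \frac{O - O}{4} = \frac{1}{4} \cdot 0 = 0$)
$P = - \frac{381}{208}$ ($P = \left(-23\right) \frac{1}{13} + 2 \left(- \frac{1}{32}\right) = - \frac{23}{13} - \frac{1}{16} = - \frac{381}{208} \approx -1.8317$)
$f{\left(c \right)} = 2 c \left(292 + c\right)$ ($f{\left(c \right)} = \left(c + c\right) \left(c + 292\right) = 2 c \left(292 + c\right)$)
$30 \left(-8\right) P + f{\left(D{\left(-3,7 \right)} \right)} = 30 \left(-8\right) \left(- \frac{381}{208}\right) + 2 \cdot 0 \left(292 + 0\right) = \left(-240\right) \left(- \frac{381}{208}\right) + 2 \cdot 0 \cdot 292 = \frac{5715}{13} + 0 = \frac{5715}{13}$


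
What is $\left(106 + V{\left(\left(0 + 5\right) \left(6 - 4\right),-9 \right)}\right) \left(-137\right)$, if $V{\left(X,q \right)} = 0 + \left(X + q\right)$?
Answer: $-14659$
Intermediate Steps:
$V{\left(X,q \right)} = X + q$
$\left(106 + V{\left(\left(0 + 5\right) \left(6 - 4\right),-9 \right)}\right) \left(-137\right) = \left(106 - \left(9 - \left(0 + 5\right) \left(6 - 4\right)\right)\right) \left(-137\right) = \left(106 + \left(5 \cdot 2 - 9\right)\right) \left(-137\right) = \left(106 + \left(10 - 9\right)\right) \left(-137\right) = \left(106 + 1\right) \left(-137\right) = 107 \left(-137\right) = -14659$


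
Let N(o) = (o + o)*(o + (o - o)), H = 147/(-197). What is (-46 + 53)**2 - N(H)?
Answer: 1858423/38809 ≈ 47.886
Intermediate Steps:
H = -147/197 (H = 147*(-1/197) = -147/197 ≈ -0.74619)
N(o) = 2*o**2 (N(o) = (2*o)*(o + 0) = (2*o)*o = 2*o**2)
(-46 + 53)**2 - N(H) = (-46 + 53)**2 - 2*(-147/197)**2 = 7**2 - 2*21609/38809 = 49 - 1*43218/38809 = 49 - 43218/38809 = 1858423/38809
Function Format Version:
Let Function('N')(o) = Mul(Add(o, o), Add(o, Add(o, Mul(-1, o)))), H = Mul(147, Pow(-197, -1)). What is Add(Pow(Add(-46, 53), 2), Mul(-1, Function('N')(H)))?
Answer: Rational(1858423, 38809) ≈ 47.886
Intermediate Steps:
H = Rational(-147, 197) (H = Mul(147, Rational(-1, 197)) = Rational(-147, 197) ≈ -0.74619)
Function('N')(o) = Mul(2, Pow(o, 2)) (Function('N')(o) = Mul(Mul(2, o), Add(o, 0)) = Mul(Mul(2, o), o) = Mul(2, Pow(o, 2)))
Add(Pow(Add(-46, 53), 2), Mul(-1, Function('N')(H))) = Add(Pow(Add(-46, 53), 2), Mul(-1, Mul(2, Pow(Rational(-147, 197), 2)))) = Add(Pow(7, 2), Mul(-1, Mul(2, Rational(21609, 38809)))) = Add(49, Mul(-1, Rational(43218, 38809))) = Add(49, Rational(-43218, 38809)) = Rational(1858423, 38809)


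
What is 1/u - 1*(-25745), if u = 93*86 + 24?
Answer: 206526391/8022 ≈ 25745.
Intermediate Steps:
u = 8022 (u = 7998 + 24 = 8022)
1/u - 1*(-25745) = 1/8022 - 1*(-25745) = 1/8022 + 25745 = 206526391/8022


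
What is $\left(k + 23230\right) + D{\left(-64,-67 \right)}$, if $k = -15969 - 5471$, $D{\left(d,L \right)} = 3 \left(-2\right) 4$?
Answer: $1766$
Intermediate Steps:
$D{\left(d,L \right)} = -24$ ($D{\left(d,L \right)} = \left(-6\right) 4 = -24$)
$k = -21440$ ($k = -15969 - 5471 = -21440$)
$\left(k + 23230\right) + D{\left(-64,-67 \right)} = \left(-21440 + 23230\right) - 24 = 1790 - 24 = 1766$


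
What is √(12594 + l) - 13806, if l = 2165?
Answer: -13806 + √14759 ≈ -13685.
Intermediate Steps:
√(12594 + l) - 13806 = √(12594 + 2165) - 13806 = √14759 - 13806 = -13806 + √14759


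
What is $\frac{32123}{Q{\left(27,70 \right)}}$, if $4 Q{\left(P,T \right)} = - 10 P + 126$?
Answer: $- \frac{32123}{36} \approx -892.31$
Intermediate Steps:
$Q{\left(P,T \right)} = \frac{63}{2} - \frac{5 P}{2}$ ($Q{\left(P,T \right)} = \frac{- 10 P + 126}{4} = \frac{126 - 10 P}{4} = \frac{63}{2} - \frac{5 P}{2}$)
$\frac{32123}{Q{\left(27,70 \right)}} = \frac{32123}{\frac{63}{2} - \frac{135}{2}} = \frac{32123}{-36} = 32123 \left(- \frac{1}{36}\right) = - \frac{32123}{36}$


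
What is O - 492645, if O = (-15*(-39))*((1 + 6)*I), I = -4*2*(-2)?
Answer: -427125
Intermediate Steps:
I = 16 (I = -8*(-2) = 16)
O = 65520 (O = (-15*(-39))*((1 + 6)*16) = 585*(7*16) = 585*112 = 65520)
O - 492645 = 65520 - 492645 = -427125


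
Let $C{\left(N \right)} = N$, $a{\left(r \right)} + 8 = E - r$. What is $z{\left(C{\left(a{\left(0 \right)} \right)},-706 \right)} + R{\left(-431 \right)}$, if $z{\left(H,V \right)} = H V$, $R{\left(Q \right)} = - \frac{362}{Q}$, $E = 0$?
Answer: $\frac{2434650}{431} \approx 5648.8$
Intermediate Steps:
$a{\left(r \right)} = -8 - r$ ($a{\left(r \right)} = -8 + \left(0 - r\right) = -8 - r$)
$z{\left(C{\left(a{\left(0 \right)} \right)},-706 \right)} + R{\left(-431 \right)} = \left(-8 - 0\right) \left(-706\right) - \frac{362}{-431} = \left(-8 + 0\right) \left(-706\right) - - \frac{362}{431} = \left(-8\right) \left(-706\right) + \frac{362}{431} = 5648 + \frac{362}{431} = \frac{2434650}{431}$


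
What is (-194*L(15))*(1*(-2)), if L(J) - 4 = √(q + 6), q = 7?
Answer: 1552 + 388*√13 ≈ 2951.0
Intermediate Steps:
L(J) = 4 + √13 (L(J) = 4 + √(7 + 6) = 4 + √13)
(-194*L(15))*(1*(-2)) = (-194*(4 + √13))*(1*(-2)) = (-776 - 194*√13)*(-2) = 1552 + 388*√13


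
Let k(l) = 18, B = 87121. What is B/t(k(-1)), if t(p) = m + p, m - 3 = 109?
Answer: 87121/130 ≈ 670.16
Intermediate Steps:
m = 112 (m = 3 + 109 = 112)
t(p) = 112 + p
B/t(k(-1)) = 87121/(112 + 18) = 87121/130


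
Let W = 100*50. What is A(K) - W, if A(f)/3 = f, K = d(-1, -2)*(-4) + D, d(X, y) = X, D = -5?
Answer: -5003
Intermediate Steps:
K = -1 (K = -1*(-4) - 5 = 4 - 5 = -1)
A(f) = 3*f
W = 5000
A(K) - W = 3*(-1) - 1*5000 = -3 - 5000 = -5003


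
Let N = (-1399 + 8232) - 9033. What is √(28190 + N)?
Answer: √25990 ≈ 161.21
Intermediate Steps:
N = -2200 (N = 6833 - 9033 = -2200)
√(28190 + N) = √(28190 - 2200) = √25990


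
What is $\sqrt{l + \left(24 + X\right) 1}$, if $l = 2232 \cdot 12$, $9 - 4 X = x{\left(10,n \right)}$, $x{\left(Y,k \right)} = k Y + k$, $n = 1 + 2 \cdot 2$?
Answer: $\frac{\sqrt{107186}}{2} \approx 163.7$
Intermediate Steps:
$n = 5$ ($n = 1 + 4 = 5$)
$x{\left(Y,k \right)} = k + Y k$ ($x{\left(Y,k \right)} = Y k + k = k + Y k$)
$X = - \frac{23}{2}$ ($X = \frac{9}{4} - \frac{5 \left(1 + 10\right)}{4} = \frac{9}{4} - \frac{5 \cdot 11}{4} = \frac{9}{4} - \frac{55}{4} = - \frac{23}{2} \approx -11.5$)
$l = 26784$
$\sqrt{l + \left(24 + X\right) 1} = \sqrt{26784 + \left(24 - \frac{23}{2}\right) 1} = \sqrt{26784 + \frac{25}{2} \cdot 1} = \sqrt{26784 + \frac{25}{2}} = \sqrt{\frac{53593}{2}} = \frac{\sqrt{107186}}{2}$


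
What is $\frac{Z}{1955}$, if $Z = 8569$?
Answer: $\frac{8569}{1955} \approx 4.3831$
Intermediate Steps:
$\frac{Z}{1955} = \frac{8569}{1955}$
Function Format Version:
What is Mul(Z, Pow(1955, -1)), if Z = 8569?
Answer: Rational(8569, 1955) ≈ 4.3831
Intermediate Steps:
Mul(Z, Pow(1955, -1)) = Mul(8569, Pow(1955, -1)) = Mul(8569, Rational(1, 1955)) = Rational(8569, 1955)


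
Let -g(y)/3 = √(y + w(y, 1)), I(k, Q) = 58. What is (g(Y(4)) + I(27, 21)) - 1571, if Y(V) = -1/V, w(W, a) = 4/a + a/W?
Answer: -1513 - 3*I/2 ≈ -1513.0 - 1.5*I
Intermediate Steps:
g(y) = -3*√(4 + y + 1/y) (g(y) = -3*√(y + (4/1 + 1/y)) = -3*√(y + (4*1 + 1/y)) = -3*√(y + (4 + 1/y)) = -3*√(4 + y + 1/y))
(g(Y(4)) + I(27, 21)) - 1571 = (-3*√(4 - 1/4 + 1/(-1/4)) + 58) - 1571 = (-3*√(4 - 1*¼ + 1/(-1*¼)) + 58) - 1571 = (-3*√(4 - ¼ + 1/(-¼)) + 58) - 1571 = (-3*√(4 - ¼ - 4) + 58) - 1571 = (-3*I/2 + 58) - 1571 = (58 - 3*I/2) - 1571 = -1513 - 3*I/2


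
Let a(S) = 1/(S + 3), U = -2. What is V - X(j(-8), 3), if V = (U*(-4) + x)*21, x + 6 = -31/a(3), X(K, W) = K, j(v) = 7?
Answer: -3871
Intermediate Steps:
a(S) = 1/(3 + S)
x = -192 (x = -6 - 31/(1/(3 + 3)) = -6 - 31/(1/6) = -6 - 31/⅙ = -6 - 31*6 = -6 - 186 = -192)
V = -3864 (V = (-2*(-4) - 192)*21 = (8 - 192)*21 = -184*21 = -3864)
V - X(j(-8), 3) = -3864 - 1*7 = -3864 - 7 = -3871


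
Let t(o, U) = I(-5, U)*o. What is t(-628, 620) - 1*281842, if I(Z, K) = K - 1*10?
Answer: -664922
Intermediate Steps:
I(Z, K) = -10 + K (I(Z, K) = K - 10 = -10 + K)
t(o, U) = o*(-10 + U) (t(o, U) = (-10 + U)*o = o*(-10 + U))
t(-628, 620) - 1*281842 = -628*(-10 + 620) - 1*281842 = -628*610 - 281842 = -383080 - 281842 = -664922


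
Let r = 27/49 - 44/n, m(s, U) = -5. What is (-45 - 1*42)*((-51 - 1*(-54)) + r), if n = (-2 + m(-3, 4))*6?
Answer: -19604/49 ≈ -400.08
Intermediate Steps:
n = -42 (n = (-2 - 5)*6 = -7*6 = -42)
r = 235/147 (r = 27/49 - 44/(-42) = 27*(1/49) - 44*(-1/42) = 27/49 + 22/21 = 235/147 ≈ 1.5986)
(-45 - 1*42)*((-51 - 1*(-54)) + r) = (-45 - 1*42)*((-51 - 1*(-54)) + 235/147) = (-45 - 42)*((-51 + 54) + 235/147) = -87*(3 + 235/147) = -87*676/147 = -19604/49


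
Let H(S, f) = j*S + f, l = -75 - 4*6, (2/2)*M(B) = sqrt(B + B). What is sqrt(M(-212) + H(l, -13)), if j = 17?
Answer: sqrt(-1696 + 2*I*sqrt(106)) ≈ 0.25 + 41.183*I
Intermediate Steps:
M(B) = sqrt(2)*sqrt(B) (M(B) = sqrt(B + B) = sqrt(2*B) = sqrt(2)*sqrt(B))
l = -99 (l = -75 - 1*24 = -75 - 24 = -99)
H(S, f) = f + 17*S (H(S, f) = 17*S + f = f + 17*S)
sqrt(M(-212) + H(l, -13)) = sqrt(sqrt(2)*sqrt(-212) + (-13 + 17*(-99))) = sqrt(sqrt(2)*(2*I*sqrt(53)) + (-13 - 1683)) = sqrt(2*I*sqrt(106) - 1696) = sqrt(-1696 + 2*I*sqrt(106))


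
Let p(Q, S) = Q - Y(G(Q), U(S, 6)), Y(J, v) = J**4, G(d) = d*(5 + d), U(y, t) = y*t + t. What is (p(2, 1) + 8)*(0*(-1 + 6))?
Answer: 0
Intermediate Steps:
U(y, t) = t + t*y (U(y, t) = t*y + t = t + t*y)
p(Q, S) = Q - Q**4*(5 + Q)**4 (p(Q, S) = Q - (Q*(5 + Q))**4 = Q - Q**4*(5 + Q)**4)
(p(2, 1) + 8)*(0*(-1 + 6)) = ((2 - 1*2**4*(5 + 2)**4) + 8)*(0*(-1 + 6)) = ((2 - 1*16*7**4) + 8)*(0*5) = ((2 - 1*16*2401) + 8)*0 = ((2 - 38416) + 8)*0 = (-38414 + 8)*0 = -38406*0 = 0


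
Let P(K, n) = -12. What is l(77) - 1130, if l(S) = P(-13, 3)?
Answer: -1142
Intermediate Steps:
l(S) = -12
l(77) - 1130 = -12 - 1130 = -1142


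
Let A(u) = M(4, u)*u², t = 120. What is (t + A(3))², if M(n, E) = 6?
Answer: 30276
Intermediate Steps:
A(u) = 6*u²
(t + A(3))² = (120 + 6*3²)² = (120 + 6*9)² = (120 + 54)² = 174² = 30276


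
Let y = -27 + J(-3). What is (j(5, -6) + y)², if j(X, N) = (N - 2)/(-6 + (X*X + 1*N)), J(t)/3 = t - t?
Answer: 128881/169 ≈ 762.61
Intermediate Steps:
J(t) = 0 (J(t) = 3*(t - t) = 3*0 = 0)
y = -27 (y = -27 + 0 = -27)
j(X, N) = (-2 + N)/(-6 + N + X²) (j(X, N) = (-2 + N)/(-6 + (X² + N)) = (-2 + N)/(-6 + (N + X²)) = (-2 + N)/(-6 + N + X²))
(j(5, -6) + y)² = ((-2 - 6)/(-6 - 6 + 5²) - 27)² = (-8/(-6 - 6 + 25) - 27)² = (-8/13 - 27)² = (-359/13)² = 128881/169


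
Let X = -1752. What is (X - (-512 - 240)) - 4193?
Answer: -5193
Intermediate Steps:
(X - (-512 - 240)) - 4193 = (-1752 - (-512 - 240)) - 4193 = (-1752 - 1*(-752)) - 4193 = (-1752 + 752) - 4193 = -1000 - 4193 = -5193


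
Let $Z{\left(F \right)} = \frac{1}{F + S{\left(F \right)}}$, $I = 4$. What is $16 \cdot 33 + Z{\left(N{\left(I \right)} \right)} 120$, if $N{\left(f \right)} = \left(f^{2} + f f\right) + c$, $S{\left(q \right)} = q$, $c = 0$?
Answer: $\frac{4239}{8} \approx 529.88$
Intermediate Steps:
$N{\left(f \right)} = 2 f^{2}$ ($N{\left(f \right)} = \left(f^{2} + f f\right) + 0 = \left(f^{2} + f^{2}\right) + 0 = 2 f^{2} + 0 = 2 f^{2}$)
$Z{\left(F \right)} = \frac{1}{2 F}$ ($Z{\left(F \right)} = \frac{1}{F + F} = \frac{1}{2 F}$)
$16 \cdot 33 + Z{\left(N{\left(I \right)} \right)} 120 = 16 \cdot 33 + \frac{1}{2 \cdot 2 \cdot 4^{2}} \cdot 120 = 528 + \frac{1}{2 \cdot 2 \cdot 16} \cdot 120 = 528 + \frac{1}{2 \cdot 32} \cdot 120 = 528 + \frac{1}{2} \cdot \frac{1}{32} \cdot 120 = 528 + \frac{1}{64} \cdot 120 = 528 + \frac{15}{8} = \frac{4239}{8}$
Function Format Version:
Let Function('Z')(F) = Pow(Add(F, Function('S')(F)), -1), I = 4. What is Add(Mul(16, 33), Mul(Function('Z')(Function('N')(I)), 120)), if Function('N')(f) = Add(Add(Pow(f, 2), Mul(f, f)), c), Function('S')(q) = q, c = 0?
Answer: Rational(4239, 8) ≈ 529.88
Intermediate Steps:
Function('N')(f) = Mul(2, Pow(f, 2)) (Function('N')(f) = Add(Add(Pow(f, 2), Mul(f, f)), 0) = Add(Add(Pow(f, 2), Pow(f, 2)), 0) = Add(Mul(2, Pow(f, 2)), 0) = Mul(2, Pow(f, 2)))
Function('Z')(F) = Mul(Rational(1, 2), Pow(F, -1)) (Function('Z')(F) = Pow(Add(F, F), -1) = Pow(Mul(2, F), -1) = Mul(Rational(1, 2), Pow(F, -1)))
Add(Mul(16, 33), Mul(Function('Z')(Function('N')(I)), 120)) = Add(Mul(16, 33), Mul(Mul(Rational(1, 2), Pow(Mul(2, Pow(4, 2)), -1)), 120)) = Add(528, Mul(Mul(Rational(1, 2), Pow(Mul(2, 16), -1)), 120)) = Add(528, Mul(Mul(Rational(1, 2), Pow(32, -1)), 120)) = Add(528, Mul(Mul(Rational(1, 2), Rational(1, 32)), 120)) = Add(528, Mul(Rational(1, 64), 120)) = Add(528, Rational(15, 8)) = Rational(4239, 8)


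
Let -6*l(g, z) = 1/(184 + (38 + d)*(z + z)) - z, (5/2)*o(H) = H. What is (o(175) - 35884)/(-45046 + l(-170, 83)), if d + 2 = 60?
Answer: 3463930080/4355511161 ≈ 0.79530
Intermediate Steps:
d = 58 (d = -2 + 60 = 58)
o(H) = 2*H/5
l(g, z) = -1/(6*(184 + 192*z)) + z/6 (l(g, z) = -(1/(184 + (38 + 58)*(z + z)) - z)/6 = -(1/(184 + 96*(2*z)) - z)/6 = -(1/(184 + 192*z) - z)/6 = -1/(6*(184 + 192*z)) + z/6)
(o(175) - 35884)/(-45046 + l(-170, 83)) = ((⅖)*175 - 35884)/(-45046 + (-1 + 184*83 + 192*83²)/(48*(23 + 24*83))) = (70 - 35884)/(-45046 + (-1 + 15272 + 192*6889)/(48*(23 + 1992))) = -35814/(-45046 + (1/48)*(-1 + 15272 + 1322688)/2015) = -35814/(-45046 + (1/48)*(1/2015)*1337959) = -35814/(-45046 + 1337959/96720) = -35814/(-4355511161/96720) = -35814*(-96720/4355511161) = 3463930080/4355511161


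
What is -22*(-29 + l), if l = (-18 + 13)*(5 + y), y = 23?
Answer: 3718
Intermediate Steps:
l = -140 (l = (-18 + 13)*(5 + 23) = -5*28 = -140)
-22*(-29 + l) = -22*(-29 - 140) = -22*(-169) = 3718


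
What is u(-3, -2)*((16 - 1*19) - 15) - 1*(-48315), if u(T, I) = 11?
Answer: 48117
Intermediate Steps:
u(-3, -2)*((16 - 1*19) - 15) - 1*(-48315) = 11*((16 - 1*19) - 15) - 1*(-48315) = 11*((16 - 19) - 15) + 48315 = 11*(-3 - 15) + 48315 = 11*(-18) + 48315 = -198 + 48315 = 48117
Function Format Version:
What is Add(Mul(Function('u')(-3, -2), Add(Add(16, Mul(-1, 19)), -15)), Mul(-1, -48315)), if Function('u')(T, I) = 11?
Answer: 48117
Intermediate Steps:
Add(Mul(Function('u')(-3, -2), Add(Add(16, Mul(-1, 19)), -15)), Mul(-1, -48315)) = Add(Mul(11, Add(Add(16, Mul(-1, 19)), -15)), Mul(-1, -48315)) = Add(Mul(11, Add(Add(16, -19), -15)), 48315) = Add(Mul(11, Add(-3, -15)), 48315) = Add(Mul(11, -18), 48315) = Add(-198, 48315) = 48117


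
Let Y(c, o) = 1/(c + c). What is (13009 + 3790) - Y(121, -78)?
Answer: 4065357/242 ≈ 16799.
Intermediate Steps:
Y(c, o) = 1/(2*c)
(13009 + 3790) - Y(121, -78) = (13009 + 3790) - 1/(2*121) = 16799 - 1/(2*121) = 16799 - 1*1/242 = 16799 - 1/242 = 4065357/242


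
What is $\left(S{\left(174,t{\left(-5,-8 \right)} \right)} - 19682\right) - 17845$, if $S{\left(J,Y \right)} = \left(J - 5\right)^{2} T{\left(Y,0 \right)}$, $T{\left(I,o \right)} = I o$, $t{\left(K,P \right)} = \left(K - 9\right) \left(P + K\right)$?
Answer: $-37527$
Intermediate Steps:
$t{\left(K,P \right)} = \left(-9 + K\right) \left(K + P\right)$
$S{\left(J,Y \right)} = 0$ ($S{\left(J,Y \right)} = \left(J - 5\right)^{2} Y 0 = \left(-5 + J\right)^{2} \cdot 0 = 0$)
$\left(S{\left(174,t{\left(-5,-8 \right)} \right)} - 19682\right) - 17845 = \left(0 - 19682\right) - 17845 = -19682 - 17845 = -37527$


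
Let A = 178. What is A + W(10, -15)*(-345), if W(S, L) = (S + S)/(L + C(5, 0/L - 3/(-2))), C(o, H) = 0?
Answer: 638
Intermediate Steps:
W(S, L) = 2*S/L (W(S, L) = (S + S)/(L + 0) = (2*S)/L = 2*S/L)
A + W(10, -15)*(-345) = 178 + (2*10/(-15))*(-345) = 178 + (2*10*(-1/15))*(-345) = 178 - 4/3*(-345) = 178 + 460 = 638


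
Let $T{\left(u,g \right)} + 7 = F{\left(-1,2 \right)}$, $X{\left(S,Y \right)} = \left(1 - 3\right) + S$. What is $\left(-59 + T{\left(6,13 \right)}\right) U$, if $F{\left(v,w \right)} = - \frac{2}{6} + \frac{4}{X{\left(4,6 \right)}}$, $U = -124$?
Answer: $\frac{23932}{3} \approx 7977.3$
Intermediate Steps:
$X{\left(S,Y \right)} = -2 + S$
$F{\left(v,w \right)} = \frac{5}{3}$ ($F{\left(v,w \right)} = - \frac{2}{6} + \frac{4}{-2 + 4} = \left(-2\right) \frac{1}{6} + \frac{4}{2} = - \frac{1}{3} + 4 \cdot \frac{1}{2} = - \frac{1}{3} + 2 = \frac{5}{3}$)
$T{\left(u,g \right)} = - \frac{16}{3}$ ($T{\left(u,g \right)} = -7 + \frac{5}{3} = - \frac{16}{3}$)
$\left(-59 + T{\left(6,13 \right)}\right) U = \left(-59 - \frac{16}{3}\right) \left(-124\right) = \left(- \frac{193}{3}\right) \left(-124\right) = \frac{23932}{3}$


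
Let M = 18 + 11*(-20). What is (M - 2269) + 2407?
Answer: -64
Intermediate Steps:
M = -202 (M = 18 - 220 = -202)
(M - 2269) + 2407 = (-202 - 2269) + 2407 = -2471 + 2407 = -64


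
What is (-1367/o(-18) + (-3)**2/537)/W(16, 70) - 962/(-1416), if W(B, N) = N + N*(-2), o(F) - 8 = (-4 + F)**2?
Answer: 87151311/121240280 ≈ 0.71883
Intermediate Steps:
o(F) = 8 + (-4 + F)**2
W(B, N) = -N (W(B, N) = N - 2*N = -N)
(-1367/o(-18) + (-3)**2/537)/W(16, 70) - 962/(-1416) = (-1367/(8 + (-4 - 18)**2) + (-3)**2/537)/((-1*70)) - 962/(-1416) = (-1367/(8 + (-22)**2) + 9*(1/537))/(-70) - 962*(-1/1416) = (-1367/(8 + 484) + 3/179)*(-1/70) + 481/708 = (-1367/492 + 3/179)*(-1/70) + 481/708 = -243217/88068*(-1/70) + 481/708 = 243217/6164760 + 481/708 = 87151311/121240280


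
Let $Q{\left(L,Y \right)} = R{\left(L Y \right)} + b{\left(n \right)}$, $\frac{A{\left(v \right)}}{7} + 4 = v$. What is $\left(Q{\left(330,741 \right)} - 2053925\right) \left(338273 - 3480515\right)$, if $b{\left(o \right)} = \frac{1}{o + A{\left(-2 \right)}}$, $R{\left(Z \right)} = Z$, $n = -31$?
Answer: $\frac{415045661484312}{73} \approx 5.6856 \cdot 10^{12}$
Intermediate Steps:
$A{\left(v \right)} = -28 + 7 v$
$b{\left(o \right)} = \frac{1}{-42 + o}$ ($b{\left(o \right)} = \frac{1}{o + \left(-28 + 7 \left(-2\right)\right)} = \frac{1}{o - 42} = \frac{1}{-42 + o}$)
$Q{\left(L,Y \right)} = - \frac{1}{73} + L Y$ ($Q{\left(L,Y \right)} = L Y + \frac{1}{-42 - 31} = L Y + \frac{1}{-73} = L Y - \frac{1}{73} = - \frac{1}{73} + L Y$)
$\left(Q{\left(330,741 \right)} - 2053925\right) \left(338273 - 3480515\right) = \left(\left(- \frac{1}{73} + 330 \cdot 741\right) - 2053925\right) \left(338273 - 3480515\right) = \left(\left(- \frac{1}{73} + 244530\right) - 2053925\right) \left(-3142242\right) = \left(\frac{17850689}{73} - 2053925\right) \left(-3142242\right) = \left(- \frac{132085836}{73}\right) \left(-3142242\right) = \frac{415045661484312}{73}$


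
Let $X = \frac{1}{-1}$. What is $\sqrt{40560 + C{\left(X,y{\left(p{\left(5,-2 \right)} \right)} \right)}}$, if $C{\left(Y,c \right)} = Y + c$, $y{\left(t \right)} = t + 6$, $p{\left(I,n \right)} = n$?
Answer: $3 \sqrt{4507} \approx 201.4$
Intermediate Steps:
$X = -1$
$y{\left(t \right)} = 6 + t$
$\sqrt{40560 + C{\left(X,y{\left(p{\left(5,-2 \right)} \right)} \right)}} = \sqrt{40560 + \left(-1 + \left(6 - 2\right)\right)} = \sqrt{40560 + \left(-1 + 4\right)} = \sqrt{40560 + 3} = \sqrt{40563} = 3 \sqrt{4507}$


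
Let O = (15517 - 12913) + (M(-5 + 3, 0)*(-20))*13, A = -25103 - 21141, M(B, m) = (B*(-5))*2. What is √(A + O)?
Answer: 2*I*√12210 ≈ 221.0*I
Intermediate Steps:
M(B, m) = -10*B (M(B, m) = -5*B*2 = -10*B)
A = -46244
O = -2596 (O = (15517 - 12913) + (-10*(-5 + 3)*(-20))*13 = 2604 + (-10*(-2)*(-20))*13 = 2604 + (20*(-20))*13 = 2604 - 400*13 = 2604 - 5200 = -2596)
√(A + O) = √(-46244 - 2596) = √(-48840) = 2*I*√12210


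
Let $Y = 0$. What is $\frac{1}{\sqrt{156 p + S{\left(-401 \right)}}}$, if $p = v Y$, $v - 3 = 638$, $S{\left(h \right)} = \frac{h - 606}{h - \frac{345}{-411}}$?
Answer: $\frac{\sqrt{7563188298}}{137959} \approx 0.63038$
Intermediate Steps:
$S{\left(h \right)} = \frac{-606 + h}{\frac{115}{137} + h}$ ($S{\left(h \right)} = \frac{-606 + h}{h - - \frac{115}{137}} = \frac{-606 + h}{h + \frac{115}{137}} = \frac{-606 + h}{\frac{115}{137} + h}$)
$v = 641$ ($v = 3 + 638 = 641$)
$p = 0$ ($p = 641 \cdot 0 = 0$)
$\frac{1}{\sqrt{156 p + S{\left(-401 \right)}}} = \frac{1}{\sqrt{156 \cdot 0 + \frac{137 \left(-606 - 401\right)}{115 + 137 \left(-401\right)}}} = \frac{1}{\sqrt{0 + 137 \frac{1}{115 - 54937} \left(-1007\right)}} = \frac{1}{\sqrt{0 + 137 \frac{1}{-54822} \left(-1007\right)}} = \frac{1}{\sqrt{0 + 137 \left(- \frac{1}{54822}\right) \left(-1007\right)}} = \frac{1}{\sqrt{0 + \frac{137959}{54822}}} = \frac{1}{\sqrt{\frac{137959}{54822}}} = \frac{1}{\frac{1}{54822} \sqrt{7563188298}} = \frac{\sqrt{7563188298}}{137959}$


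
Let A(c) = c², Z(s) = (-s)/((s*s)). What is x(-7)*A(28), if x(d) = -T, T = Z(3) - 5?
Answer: 12544/3 ≈ 4181.3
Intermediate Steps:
Z(s) = -1/s (Z(s) = (-s)/(s²) = (-s)/s² = -1/s)
T = -16/3 (T = -1/3 - 5 = -1*⅓ - 5 = -⅓ - 5 = -16/3 ≈ -5.3333)
x(d) = 16/3 (x(d) = -1*(-16/3) = 16/3)
x(-7)*A(28) = (16/3)*28² = (16/3)*784 = 12544/3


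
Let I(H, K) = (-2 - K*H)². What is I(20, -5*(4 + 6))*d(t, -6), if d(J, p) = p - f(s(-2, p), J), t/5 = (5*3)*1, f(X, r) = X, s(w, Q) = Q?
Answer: 0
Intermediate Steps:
I(H, K) = (-2 - H*K)²
t = 75 (t = 5*((5*3)*1) = 5*(15*1) = 5*15 = 75)
d(J, p) = 0 (d(J, p) = p - p = 0)
I(20, -5*(4 + 6))*d(t, -6) = (2 + 20*(-5*(4 + 6)))²*0 = (2 + 20*(-5*10))²*0 = (2 + 20*(-50))²*0 = (2 - 1000)²*0 = (-998)²*0 = 996004*0 = 0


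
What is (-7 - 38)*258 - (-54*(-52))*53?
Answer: -160434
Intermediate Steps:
(-7 - 38)*258 - (-54*(-52))*53 = -45*258 - 2808*53 = -11610 - 1*148824 = -11610 - 148824 = -160434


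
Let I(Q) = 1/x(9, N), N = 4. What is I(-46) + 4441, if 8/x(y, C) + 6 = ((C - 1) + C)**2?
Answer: 35571/8 ≈ 4446.4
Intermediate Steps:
x(y, C) = 8/(-6 + (-1 + 2*C)**2) (x(y, C) = 8/(-6 + ((C - 1) + C)**2) = 8/(-6 + ((-1 + C) + C)**2) = 8/(-6 + (-1 + 2*C)**2))
I(Q) = 43/8 (I(Q) = 1/(8/(-6 + (-1 + 2*4)**2)) = 1/(8/(-6 + (-1 + 8)**2)) = 1/(8/(-6 + 7**2)) = 1/(8/(-6 + 49)) = 1/(8/43) = 43/8)
I(-46) + 4441 = 43/8 + 4441 = 35571/8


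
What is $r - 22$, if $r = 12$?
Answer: $-10$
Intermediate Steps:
$r - 22 = 12 - 22 = -10$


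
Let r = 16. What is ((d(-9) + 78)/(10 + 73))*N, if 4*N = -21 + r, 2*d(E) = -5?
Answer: -755/664 ≈ -1.1370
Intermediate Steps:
d(E) = -5/2 (d(E) = (½)*(-5) = -5/2)
N = -5/4 (N = (-21 + 16)/4 = (¼)*(-5) = -5/4 ≈ -1.2500)
((d(-9) + 78)/(10 + 73))*N = ((-5/2 + 78)/(10 + 73))*(-5/4) = ((151/2)/83)*(-5/4) = ((151/2)*(1/83))*(-5/4) = (151/166)*(-5/4) = -755/664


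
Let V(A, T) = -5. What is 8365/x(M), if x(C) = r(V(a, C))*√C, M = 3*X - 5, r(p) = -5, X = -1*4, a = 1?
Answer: 1673*I*√17/17 ≈ 405.76*I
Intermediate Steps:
X = -4
M = -17 (M = 3*(-4) - 5 = -12 - 5 = -17)
x(C) = -5*√C
8365/x(M) = 8365/((-5*I*√17)) = 8365*(I*√17/85) = 1673*I*√17/17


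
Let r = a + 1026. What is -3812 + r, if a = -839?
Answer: -3625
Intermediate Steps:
r = 187 (r = -839 + 1026 = 187)
-3812 + r = -3812 + 187 = -3625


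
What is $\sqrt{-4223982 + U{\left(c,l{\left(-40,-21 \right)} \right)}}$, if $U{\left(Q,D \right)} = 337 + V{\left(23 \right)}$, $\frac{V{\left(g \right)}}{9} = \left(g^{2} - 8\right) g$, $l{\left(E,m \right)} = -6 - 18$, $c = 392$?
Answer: $i \sqrt{4115798} \approx 2028.7 i$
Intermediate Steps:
$l{\left(E,m \right)} = -24$
$V{\left(g \right)} = 9 g \left(-8 + g^{2}\right)$ ($V{\left(g \right)} = 9 \left(g^{2} - 8\right) g = 9 \left(-8 + g^{2}\right) g = 9 g \left(-8 + g^{2}\right)$)
$U{\left(Q,D \right)} = 108184$ ($U{\left(Q,D \right)} = 337 + 9 \cdot 23 \left(-8 + 23^{2}\right) = 337 + 9 \cdot 23 \left(-8 + 529\right) = 337 + 9 \cdot 23 \cdot 521 = 337 + 107847 = 108184$)
$\sqrt{-4223982 + U{\left(c,l{\left(-40,-21 \right)} \right)}} = \sqrt{-4223982 + 108184} = \sqrt{-4115798} = i \sqrt{4115798}$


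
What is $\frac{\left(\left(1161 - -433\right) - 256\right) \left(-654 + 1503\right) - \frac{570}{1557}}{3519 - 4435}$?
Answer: $- \frac{147391022}{118851} \approx -1240.1$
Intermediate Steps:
$\frac{\left(\left(1161 - -433\right) - 256\right) \left(-654 + 1503\right) - \frac{570}{1557}}{3519 - 4435} = \frac{\left(\left(1161 + 433\right) - 256\right) 849 - \frac{190}{519}}{-916} = \left(\left(1594 - 256\right) 849 - \frac{190}{519}\right) \left(- \frac{1}{916}\right) = \left(1338 \cdot 849 - \frac{190}{519}\right) \left(- \frac{1}{916}\right) = \left(1135962 - \frac{190}{519}\right) \left(- \frac{1}{916}\right) = \frac{589564088}{519} \left(- \frac{1}{916}\right) = - \frac{147391022}{118851}$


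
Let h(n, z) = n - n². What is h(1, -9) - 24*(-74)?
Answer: 1776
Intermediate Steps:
h(1, -9) - 24*(-74) = 1*(1 - 1*1) - 24*(-74) = 1*(1 - 1) + 1776 = 1*0 + 1776 = 0 + 1776 = 1776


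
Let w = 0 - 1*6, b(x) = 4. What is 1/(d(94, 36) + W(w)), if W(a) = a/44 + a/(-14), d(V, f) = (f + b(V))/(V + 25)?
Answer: 374/235 ≈ 1.5915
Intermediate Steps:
w = -6 (w = 0 - 6 = -6)
d(V, f) = (4 + f)/(25 + V) (d(V, f) = (f + 4)/(V + 25) = (4 + f)/(25 + V))
W(a) = -15*a/308 (W(a) = a*(1/44) + a*(-1/14) = a/44 - a/14 = -15*a/308)
1/(d(94, 36) + W(w)) = 1/((4 + 36)/(25 + 94) - 15/308*(-6)) = 1/(40/119 + 45/154) = 1/(235/374) = 374/235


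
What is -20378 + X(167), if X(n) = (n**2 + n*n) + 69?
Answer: 35469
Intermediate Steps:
X(n) = 69 + 2*n**2 (X(n) = (n**2 + n**2) + 69 = 2*n**2 + 69 = 69 + 2*n**2)
-20378 + X(167) = -20378 + (69 + 2*167**2) = -20378 + (69 + 2*27889) = -20378 + (69 + 55778) = -20378 + 55847 = 35469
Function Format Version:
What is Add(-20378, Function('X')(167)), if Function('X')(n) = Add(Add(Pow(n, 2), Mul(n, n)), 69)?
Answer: 35469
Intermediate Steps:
Function('X')(n) = Add(69, Mul(2, Pow(n, 2))) (Function('X')(n) = Add(Add(Pow(n, 2), Pow(n, 2)), 69) = Add(Mul(2, Pow(n, 2)), 69) = Add(69, Mul(2, Pow(n, 2))))
Add(-20378, Function('X')(167)) = Add(-20378, Add(69, Mul(2, Pow(167, 2)))) = Add(-20378, Add(69, Mul(2, 27889))) = Add(-20378, Add(69, 55778)) = Add(-20378, 55847) = 35469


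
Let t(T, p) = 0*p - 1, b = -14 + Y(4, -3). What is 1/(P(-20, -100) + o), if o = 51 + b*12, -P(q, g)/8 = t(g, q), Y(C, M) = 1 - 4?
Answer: -1/145 ≈ -0.0068966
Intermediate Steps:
Y(C, M) = -3
b = -17 (b = -14 - 3 = -17)
t(T, p) = -1 (t(T, p) = 0 - 1 = -1)
P(q, g) = 8 (P(q, g) = -8*(-1) = 8)
o = -153 (o = 51 - 17*12 = 51 - 204 = -153)
1/(P(-20, -100) + o) = 1/(8 - 153) = 1/(-145) = -1/145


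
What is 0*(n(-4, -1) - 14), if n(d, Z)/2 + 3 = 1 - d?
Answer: 0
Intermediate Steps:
n(d, Z) = -4 - 2*d (n(d, Z) = -6 + 2*(1 - d) = -6 + (2 - 2*d) = -4 - 2*d)
0*(n(-4, -1) - 14) = 0*((-4 - 2*(-4)) - 14) = 0*((-4 + 8) - 14) = 0*(4 - 14) = 0*(-10) = 0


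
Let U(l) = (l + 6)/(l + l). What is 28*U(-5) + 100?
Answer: 486/5 ≈ 97.200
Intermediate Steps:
U(l) = (6 + l)/(2*l) (U(l) = (6 + l)/((2*l)) = (6 + l)*(1/(2*l)) = (6 + l)/(2*l))
28*U(-5) + 100 = 28*((½)*(6 - 5)/(-5)) + 100 = 28*((½)*(-⅕)*1) + 100 = 28*(-⅒) + 100 = -14/5 + 100 = 486/5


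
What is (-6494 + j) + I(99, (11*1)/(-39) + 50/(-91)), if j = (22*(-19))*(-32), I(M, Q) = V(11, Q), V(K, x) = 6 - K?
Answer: 6877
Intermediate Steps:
I(M, Q) = -5 (I(M, Q) = 6 - 1*11 = 6 - 11 = -5)
j = 13376 (j = -418*(-32) = 13376)
(-6494 + j) + I(99, (11*1)/(-39) + 50/(-91)) = (-6494 + 13376) - 5 = 6882 - 5 = 6877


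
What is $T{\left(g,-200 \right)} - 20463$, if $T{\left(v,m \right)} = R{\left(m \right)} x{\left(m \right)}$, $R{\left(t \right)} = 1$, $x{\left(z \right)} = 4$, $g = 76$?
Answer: $-20459$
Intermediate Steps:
$T{\left(v,m \right)} = 4$ ($T{\left(v,m \right)} = 1 \cdot 4 = 4$)
$T{\left(g,-200 \right)} - 20463 = 4 - 20463 = -20459$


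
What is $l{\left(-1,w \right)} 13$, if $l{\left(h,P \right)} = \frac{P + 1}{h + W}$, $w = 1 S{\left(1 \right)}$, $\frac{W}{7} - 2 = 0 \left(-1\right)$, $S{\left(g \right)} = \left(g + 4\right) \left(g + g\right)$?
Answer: $11$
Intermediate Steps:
$S{\left(g \right)} = 2 g \left(4 + g\right)$ ($S{\left(g \right)} = \left(4 + g\right) 2 g = 2 g \left(4 + g\right)$)
$W = 14$ ($W = 14 + 7 \cdot 0 \left(-1\right) = 14 + 7 \cdot 0 = 14 + 0 = 14$)
$w = 10$ ($w = 1 \cdot 2 \cdot 1 \left(4 + 1\right) = 1 \cdot 2 \cdot 1 \cdot 5 = 1 \cdot 10 = 10$)
$l{\left(h,P \right)} = \frac{1 + P}{14 + h}$ ($l{\left(h,P \right)} = \frac{P + 1}{h + 14} = \frac{1 + P}{14 + h}$)
$l{\left(-1,w \right)} 13 = \frac{1 + 10}{14 - 1} \cdot 13 = \frac{1}{13} \cdot 11 \cdot 13 = \frac{11}{13} \cdot 13 = 11$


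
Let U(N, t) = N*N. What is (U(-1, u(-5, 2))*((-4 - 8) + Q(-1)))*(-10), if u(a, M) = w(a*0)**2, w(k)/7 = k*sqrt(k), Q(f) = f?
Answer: 130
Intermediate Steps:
w(k) = 7*k**(3/2) (w(k) = 7*(k*sqrt(k)) = 7*k**(3/2))
u(a, M) = 0 (u(a, M) = (7*(a*0)**(3/2))**2 = (7*0**(3/2))**2 = (7*0)**2 = 0**2 = 0)
U(N, t) = N**2
(U(-1, u(-5, 2))*((-4 - 8) + Q(-1)))*(-10) = ((-1)**2*((-4 - 8) - 1))*(-10) = (1*(-12 - 1))*(-10) = (1*(-13))*(-10) = -13*(-10) = 130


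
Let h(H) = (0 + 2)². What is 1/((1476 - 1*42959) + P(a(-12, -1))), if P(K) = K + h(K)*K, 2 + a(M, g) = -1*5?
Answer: -1/41518 ≈ -2.4086e-5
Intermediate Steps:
a(M, g) = -7 (a(M, g) = -2 - 1*5 = -2 - 5 = -7)
h(H) = 4 (h(H) = 2² = 4)
P(K) = 5*K (P(K) = K + 4*K = 5*K)
1/((1476 - 1*42959) + P(a(-12, -1))) = 1/((1476 - 1*42959) + 5*(-7)) = 1/((1476 - 42959) - 35) = 1/(-41483 - 35) = 1/(-41518) = -1/41518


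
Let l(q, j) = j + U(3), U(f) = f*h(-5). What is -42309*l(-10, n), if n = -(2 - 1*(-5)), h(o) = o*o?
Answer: -2877012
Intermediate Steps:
h(o) = o²
U(f) = 25*f (U(f) = f*(-5)² = f*25 = 25*f)
n = -7 (n = -(2 + 5) = -1*7 = -7)
l(q, j) = 75 + j (l(q, j) = j + 25*3 = j + 75 = 75 + j)
-42309*l(-10, n) = -42309*(75 - 7) = -42309*68 = -2877012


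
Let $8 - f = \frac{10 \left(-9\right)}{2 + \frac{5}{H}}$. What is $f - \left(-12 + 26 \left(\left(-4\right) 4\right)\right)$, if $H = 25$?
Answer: $\frac{5246}{11} \approx 476.91$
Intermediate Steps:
$f = \frac{538}{11}$ ($f = 8 - \frac{10 \left(-9\right)}{2 + \frac{5}{25}} = 8 - - \frac{90}{2 + 5 \cdot \frac{1}{25}} = 8 - - \frac{90}{2 + \frac{1}{5}} = 8 - - \frac{90}{\frac{11}{5}} = 8 - \left(-90\right) \frac{5}{11} = 8 - - \frac{450}{11} = 8 + \frac{450}{11} = \frac{538}{11} \approx 48.909$)
$f - \left(-12 + 26 \left(\left(-4\right) 4\right)\right) = \frac{538}{11} - \left(-12 + 26 \left(\left(-4\right) 4\right)\right) = \frac{538}{11} - \left(-12 + 26 \left(-16\right)\right) = \frac{538}{11} - \left(-12 - 416\right) = \frac{538}{11} - -428 = \frac{538}{11} + 428 = \frac{5246}{11}$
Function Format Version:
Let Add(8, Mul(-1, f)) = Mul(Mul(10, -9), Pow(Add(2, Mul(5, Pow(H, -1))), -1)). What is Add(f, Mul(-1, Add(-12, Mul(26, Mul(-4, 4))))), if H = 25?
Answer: Rational(5246, 11) ≈ 476.91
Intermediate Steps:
f = Rational(538, 11) (f = Add(8, Mul(-1, Mul(Mul(10, -9), Pow(Add(2, Mul(5, Pow(25, -1))), -1)))) = Add(8, Mul(-1, Mul(-90, Pow(Add(2, Mul(5, Rational(1, 25))), -1)))) = Add(8, Mul(-1, Mul(-90, Pow(Add(2, Rational(1, 5)), -1)))) = Add(8, Mul(-1, Mul(-90, Pow(Rational(11, 5), -1)))) = Add(8, Mul(-1, Mul(-90, Rational(5, 11)))) = Add(8, Mul(-1, Rational(-450, 11))) = Add(8, Rational(450, 11)) = Rational(538, 11) ≈ 48.909)
Add(f, Mul(-1, Add(-12, Mul(26, Mul(-4, 4))))) = Add(Rational(538, 11), Mul(-1, Add(-12, Mul(26, Mul(-4, 4))))) = Add(Rational(538, 11), Mul(-1, Add(-12, Mul(26, -16)))) = Add(Rational(538, 11), Mul(-1, Add(-12, -416))) = Add(Rational(538, 11), Mul(-1, -428)) = Add(Rational(538, 11), 428) = Rational(5246, 11)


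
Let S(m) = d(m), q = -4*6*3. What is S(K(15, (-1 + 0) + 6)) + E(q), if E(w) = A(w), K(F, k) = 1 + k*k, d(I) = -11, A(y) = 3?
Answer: -8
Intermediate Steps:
K(F, k) = 1 + k²
q = -72 (q = -24*3 = -72)
S(m) = -11
E(w) = 3
S(K(15, (-1 + 0) + 6)) + E(q) = -11 + 3 = -8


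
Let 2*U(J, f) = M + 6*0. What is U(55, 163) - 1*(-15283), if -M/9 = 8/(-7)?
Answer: 107017/7 ≈ 15288.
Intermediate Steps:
M = 72/7 (M = -72/(-7) = -72*(-1)/7 = -9*(-8/7) = 72/7 ≈ 10.286)
U(J, f) = 36/7 (U(J, f) = (72/7 + 6*0)/2 = (72/7 + 0)/2 = (1/2)*(72/7) = 36/7)
U(55, 163) - 1*(-15283) = 36/7 - 1*(-15283) = 36/7 + 15283 = 107017/7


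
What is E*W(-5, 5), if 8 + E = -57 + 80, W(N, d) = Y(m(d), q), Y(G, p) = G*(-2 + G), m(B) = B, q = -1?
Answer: 225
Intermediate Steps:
W(N, d) = d*(-2 + d)
E = 15 (E = -8 + (-57 + 80) = -8 + 23 = 15)
E*W(-5, 5) = 15*(5*(-2 + 5)) = 15*(5*3) = 15*15 = 225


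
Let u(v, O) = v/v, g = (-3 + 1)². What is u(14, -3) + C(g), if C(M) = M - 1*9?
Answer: -4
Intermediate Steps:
g = 4 (g = (-2)² = 4)
u(v, O) = 1
C(M) = -9 + M (C(M) = M - 9 = -9 + M)
u(14, -3) + C(g) = 1 + (-9 + 4) = 1 - 5 = -4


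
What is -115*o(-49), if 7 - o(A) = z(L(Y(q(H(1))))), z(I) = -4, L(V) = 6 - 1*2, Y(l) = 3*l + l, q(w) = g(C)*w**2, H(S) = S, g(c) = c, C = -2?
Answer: -1265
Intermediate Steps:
q(w) = -2*w**2
Y(l) = 4*l
L(V) = 4 (L(V) = 6 - 2 = 4)
o(A) = 11 (o(A) = 7 - 1*(-4) = 7 + 4 = 11)
-115*o(-49) = -115*11 = -1265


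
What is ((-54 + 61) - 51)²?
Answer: 1936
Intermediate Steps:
((-54 + 61) - 51)² = (7 - 51)² = (-44)² = 1936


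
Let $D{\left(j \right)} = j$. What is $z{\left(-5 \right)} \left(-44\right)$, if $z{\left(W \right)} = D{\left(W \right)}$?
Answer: $220$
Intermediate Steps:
$z{\left(W \right)} = W$
$z{\left(-5 \right)} \left(-44\right) = \left(-5\right) \left(-44\right) = 220$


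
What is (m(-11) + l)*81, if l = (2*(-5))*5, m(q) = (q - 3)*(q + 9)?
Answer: -1782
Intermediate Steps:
m(q) = (-3 + q)*(9 + q)
l = -50 (l = -10*5 = -50)
(m(-11) + l)*81 = ((-27 + (-11)² + 6*(-11)) - 50)*81 = ((-27 + 121 - 66) - 50)*81 = (28 - 50)*81 = -22*81 = -1782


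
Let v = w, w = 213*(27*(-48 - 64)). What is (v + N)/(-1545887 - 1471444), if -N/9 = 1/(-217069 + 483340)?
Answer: 19056482929/89269749189 ≈ 0.21347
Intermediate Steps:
N = -3/88757 (N = -9/(-217069 + 483340) = -9/266271 = -9*1/266271 = -3/88757 ≈ -3.3800e-5)
w = -644112 (w = 213*(27*(-112)) = 213*(-3024) = -644112)
v = -644112
(v + N)/(-1545887 - 1471444) = (-644112 - 3/88757)/(-1545887 - 1471444) = -57169448787/88757/(-3017331) = -57169448787/88757*(-1/3017331) = 19056482929/89269749189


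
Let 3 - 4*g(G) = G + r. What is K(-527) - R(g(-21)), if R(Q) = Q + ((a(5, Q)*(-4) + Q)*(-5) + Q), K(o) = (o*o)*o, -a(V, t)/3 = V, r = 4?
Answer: -146362868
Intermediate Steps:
g(G) = -¼ - G/4 (g(G) = ¾ - (G + 4)/4 = ¾ - (4 + G)/4 = ¾ + (-1 - G/4) = -¼ - G/4)
a(V, t) = -3*V
K(o) = o³ (K(o) = o²*o = o³)
R(Q) = -300 - 3*Q (R(Q) = Q + ((-3*5*(-4) + Q)*(-5) + Q) = Q + ((-15*(-4) + Q)*(-5) + Q) = Q + ((60 + Q)*(-5) + Q) = Q + ((-300 - 5*Q) + Q) = Q + (-300 - 4*Q) = -300 - 3*Q)
K(-527) - R(g(-21)) = (-527)³ - (-300 - 3*(-¼ - ¼*(-21))) = -146363183 - (-300 - 3*(-¼ + 21/4)) = -146363183 - (-300 - 3*5) = -146363183 - (-300 - 15) = -146363183 - 1*(-315) = -146363183 + 315 = -146362868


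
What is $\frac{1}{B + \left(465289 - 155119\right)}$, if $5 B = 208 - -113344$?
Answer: $\frac{5}{1664402} \approx 3.0041 \cdot 10^{-6}$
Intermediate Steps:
$B = \frac{113552}{5}$ ($B = \frac{208 - -113344}{5} = \frac{208 + 113344}{5} = \frac{1}{5} \cdot 113552 = \frac{113552}{5} \approx 22710.0$)
$\frac{1}{B + \left(465289 - 155119\right)} = \frac{1}{\frac{113552}{5} + \left(465289 - 155119\right)} = \frac{1}{\frac{113552}{5} + 310170} = \frac{1}{\frac{1664402}{5}} = \frac{5}{1664402}$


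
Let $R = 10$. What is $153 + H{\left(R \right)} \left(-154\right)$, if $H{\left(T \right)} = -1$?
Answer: $307$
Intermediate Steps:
$153 + H{\left(R \right)} \left(-154\right) = 153 - -154 = 153 + 154 = 307$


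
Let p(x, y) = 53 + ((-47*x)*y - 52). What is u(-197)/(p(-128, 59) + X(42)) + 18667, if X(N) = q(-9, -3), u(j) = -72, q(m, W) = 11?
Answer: 1656490895/88739 ≈ 18667.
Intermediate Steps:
X(N) = 11
p(x, y) = 1 - 47*x*y (p(x, y) = 53 + (-47*x*y - 52) = 53 + (-52 - 47*x*y) = 1 - 47*x*y)
u(-197)/(p(-128, 59) + X(42)) + 18667 = -72/((1 - 47*(-128)*59) + 11) + 18667 = -72/((1 + 354944) + 11) + 18667 = -72/(354945 + 11) + 18667 = -72/354956 + 18667 = -72*1/354956 + 18667 = -18/88739 + 18667 = 1656490895/88739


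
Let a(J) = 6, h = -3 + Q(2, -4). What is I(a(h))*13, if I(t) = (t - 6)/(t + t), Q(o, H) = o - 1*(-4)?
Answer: 0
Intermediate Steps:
Q(o, H) = 4 + o (Q(o, H) = o + 4 = 4 + o)
h = 3 (h = -3 + (4 + 2) = -3 + 6 = 3)
I(t) = (-6 + t)/(2*t) (I(t) = (-6 + t)/((2*t)) = (-6 + t)*(1/(2*t)) = (-6 + t)/(2*t))
I(a(h))*13 = ((½)*(-6 + 6)/6)*13 = ((½)*(⅙)*0)*13 = 0*13 = 0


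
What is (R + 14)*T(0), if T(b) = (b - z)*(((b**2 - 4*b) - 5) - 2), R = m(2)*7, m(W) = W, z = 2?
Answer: 392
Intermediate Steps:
R = 14 (R = 2*7 = 14)
T(b) = (-2 + b)*(-7 + b**2 - 4*b) (T(b) = (b - 1*2)*(((b**2 - 4*b) - 5) - 2) = (b - 2)*((-5 + b**2 - 4*b) - 2) = (-2 + b)*(-7 + b**2 - 4*b))
(R + 14)*T(0) = (14 + 14)*(14 + 0 + 0**3 - 6*0**2) = 28*(14 + 0 + 0 - 6*0) = 28*(14 + 0 + 0 + 0) = 28*14 = 392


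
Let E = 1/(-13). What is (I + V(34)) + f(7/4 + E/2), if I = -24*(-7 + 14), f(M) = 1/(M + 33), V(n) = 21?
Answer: -265283/1805 ≈ -146.97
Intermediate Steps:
E = -1/13 ≈ -0.076923
f(M) = 1/(33 + M)
I = -168 (I = -24*7 = -168)
(I + V(34)) + f(7/4 + E/2) = (-168 + 21) + 1/(33 + (7/4 - 1/13/2)) = -147 + 1/(33 + (7*(¼) - 1/13*½)) = -147 + 1/(33 + (7/4 - 1/26)) = -147 + 1/(33 + 89/52) = -147 + 1/(1805/52) = -147 + 52/1805 = -265283/1805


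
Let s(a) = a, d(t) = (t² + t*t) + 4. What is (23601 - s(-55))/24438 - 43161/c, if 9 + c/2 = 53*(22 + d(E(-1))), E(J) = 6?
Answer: -404727899/126711030 ≈ -3.1941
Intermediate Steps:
d(t) = 4 + 2*t² (d(t) = (t² + t²) + 4 = 2*t² + 4 = 4 + 2*t²)
c = 10370 (c = -18 + 2*(53*(22 + (4 + 2*6²))) = -18 + 2*(53*(22 + (4 + 2*36))) = -18 + 2*(53*(22 + (4 + 72))) = -18 + 2*(53*(22 + 76)) = -18 + 2*(53*98) = -18 + 2*5194 = -18 + 10388 = 10370)
(23601 - s(-55))/24438 - 43161/c = (23601 - 1*(-55))/24438 - 43161/10370 = (23601 + 55)*(1/24438) - 43161*1/10370 = 23656*(1/24438) - 43161/10370 = 11828/12219 - 43161/10370 = -404727899/126711030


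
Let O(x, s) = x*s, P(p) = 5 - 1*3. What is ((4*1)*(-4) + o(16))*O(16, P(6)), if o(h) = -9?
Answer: -800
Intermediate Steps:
P(p) = 2 (P(p) = 5 - 3 = 2)
O(x, s) = s*x
((4*1)*(-4) + o(16))*O(16, P(6)) = ((4*1)*(-4) - 9)*(2*16) = (4*(-4) - 9)*32 = (-16 - 9)*32 = -25*32 = -800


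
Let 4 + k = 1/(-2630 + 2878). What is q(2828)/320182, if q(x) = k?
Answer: -991/79405136 ≈ -1.2480e-5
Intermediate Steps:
k = -991/248 (k = -4 + 1/(-2630 + 2878) = -4 + 1/248 = -991/248 ≈ -3.9960)
q(x) = -991/248
q(2828)/320182 = -991/248/320182 = -991/248*1/320182 = -991/79405136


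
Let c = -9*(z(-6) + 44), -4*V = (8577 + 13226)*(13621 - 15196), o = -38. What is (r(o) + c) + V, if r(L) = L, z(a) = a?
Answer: 34338205/4 ≈ 8.5845e+6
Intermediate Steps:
V = 34339725/4 (V = -(8577 + 13226)*(13621 - 15196)/4 = -21803*(-1575)/4 = -1/4*(-34339725) = 34339725/4 ≈ 8.5849e+6)
c = -342 (c = -9*(-6 + 44) = -9*38 = -342)
(r(o) + c) + V = (-38 - 342) + 34339725/4 = -380 + 34339725/4 = 34338205/4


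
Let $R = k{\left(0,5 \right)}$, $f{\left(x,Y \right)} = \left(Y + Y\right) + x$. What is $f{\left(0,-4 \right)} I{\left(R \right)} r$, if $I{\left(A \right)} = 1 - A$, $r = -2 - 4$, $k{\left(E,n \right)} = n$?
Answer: $-192$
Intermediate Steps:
$f{\left(x,Y \right)} = x + 2 Y$ ($f{\left(x,Y \right)} = 2 Y + x = x + 2 Y$)
$R = 5$
$r = -6$ ($r = -2 - 4 = -6$)
$f{\left(0,-4 \right)} I{\left(R \right)} r = \left(0 + 2 \left(-4\right)\right) \left(1 - 5\right) \left(-6\right) = \left(0 - 8\right) \left(1 - 5\right) \left(-6\right) = \left(-8\right) \left(-4\right) \left(-6\right) = 32 \left(-6\right) = -192$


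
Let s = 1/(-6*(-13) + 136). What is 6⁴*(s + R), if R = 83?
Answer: 11510424/107 ≈ 1.0757e+5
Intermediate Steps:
s = 1/214 (s = 1/(78 + 136) = 1/214 ≈ 0.0046729)
6⁴*(s + R) = 6⁴*(1/214 + 83) = 1296*(17763/214) = 11510424/107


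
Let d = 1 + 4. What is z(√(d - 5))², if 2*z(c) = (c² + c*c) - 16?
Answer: 64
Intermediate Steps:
d = 5
z(c) = -8 + c² (z(c) = ((c² + c*c) - 16)/2 = ((c² + c²) - 16)/2 = (2*c² - 16)/2 = (-16 + 2*c²)/2 = -8 + c²)
z(√(d - 5))² = (-8 + (√(5 - 5))²)² = (-8 + (√0)²)² = (-8 + 0²)² = (-8 + 0)² = (-8)² = 64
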